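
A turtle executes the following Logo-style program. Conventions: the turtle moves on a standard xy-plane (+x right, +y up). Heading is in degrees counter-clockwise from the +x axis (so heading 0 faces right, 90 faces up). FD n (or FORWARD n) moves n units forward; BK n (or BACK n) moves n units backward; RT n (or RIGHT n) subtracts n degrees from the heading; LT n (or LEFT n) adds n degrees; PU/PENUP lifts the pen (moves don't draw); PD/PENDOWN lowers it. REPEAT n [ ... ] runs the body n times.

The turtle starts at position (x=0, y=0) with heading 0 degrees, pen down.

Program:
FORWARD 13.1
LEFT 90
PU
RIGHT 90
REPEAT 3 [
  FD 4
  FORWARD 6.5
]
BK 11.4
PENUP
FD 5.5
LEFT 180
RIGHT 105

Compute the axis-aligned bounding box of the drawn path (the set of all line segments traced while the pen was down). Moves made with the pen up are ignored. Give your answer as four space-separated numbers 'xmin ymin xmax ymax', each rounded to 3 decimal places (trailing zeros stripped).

Executing turtle program step by step:
Start: pos=(0,0), heading=0, pen down
FD 13.1: (0,0) -> (13.1,0) [heading=0, draw]
LT 90: heading 0 -> 90
PU: pen up
RT 90: heading 90 -> 0
REPEAT 3 [
  -- iteration 1/3 --
  FD 4: (13.1,0) -> (17.1,0) [heading=0, move]
  FD 6.5: (17.1,0) -> (23.6,0) [heading=0, move]
  -- iteration 2/3 --
  FD 4: (23.6,0) -> (27.6,0) [heading=0, move]
  FD 6.5: (27.6,0) -> (34.1,0) [heading=0, move]
  -- iteration 3/3 --
  FD 4: (34.1,0) -> (38.1,0) [heading=0, move]
  FD 6.5: (38.1,0) -> (44.6,0) [heading=0, move]
]
BK 11.4: (44.6,0) -> (33.2,0) [heading=0, move]
PU: pen up
FD 5.5: (33.2,0) -> (38.7,0) [heading=0, move]
LT 180: heading 0 -> 180
RT 105: heading 180 -> 75
Final: pos=(38.7,0), heading=75, 1 segment(s) drawn

Segment endpoints: x in {0, 13.1}, y in {0}
xmin=0, ymin=0, xmax=13.1, ymax=0

Answer: 0 0 13.1 0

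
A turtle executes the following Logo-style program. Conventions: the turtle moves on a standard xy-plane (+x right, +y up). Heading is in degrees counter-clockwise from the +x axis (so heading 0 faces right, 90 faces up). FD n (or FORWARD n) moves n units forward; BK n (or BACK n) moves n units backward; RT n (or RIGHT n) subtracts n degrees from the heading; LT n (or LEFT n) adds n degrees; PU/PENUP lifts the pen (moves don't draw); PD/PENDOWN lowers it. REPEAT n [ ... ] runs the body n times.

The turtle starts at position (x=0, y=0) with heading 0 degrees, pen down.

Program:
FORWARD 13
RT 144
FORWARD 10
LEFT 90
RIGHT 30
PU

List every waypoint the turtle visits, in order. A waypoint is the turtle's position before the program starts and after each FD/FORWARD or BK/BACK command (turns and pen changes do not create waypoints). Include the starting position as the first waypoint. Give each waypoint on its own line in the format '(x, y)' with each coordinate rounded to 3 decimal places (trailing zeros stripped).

Executing turtle program step by step:
Start: pos=(0,0), heading=0, pen down
FD 13: (0,0) -> (13,0) [heading=0, draw]
RT 144: heading 0 -> 216
FD 10: (13,0) -> (4.91,-5.878) [heading=216, draw]
LT 90: heading 216 -> 306
RT 30: heading 306 -> 276
PU: pen up
Final: pos=(4.91,-5.878), heading=276, 2 segment(s) drawn
Waypoints (3 total):
(0, 0)
(13, 0)
(4.91, -5.878)

Answer: (0, 0)
(13, 0)
(4.91, -5.878)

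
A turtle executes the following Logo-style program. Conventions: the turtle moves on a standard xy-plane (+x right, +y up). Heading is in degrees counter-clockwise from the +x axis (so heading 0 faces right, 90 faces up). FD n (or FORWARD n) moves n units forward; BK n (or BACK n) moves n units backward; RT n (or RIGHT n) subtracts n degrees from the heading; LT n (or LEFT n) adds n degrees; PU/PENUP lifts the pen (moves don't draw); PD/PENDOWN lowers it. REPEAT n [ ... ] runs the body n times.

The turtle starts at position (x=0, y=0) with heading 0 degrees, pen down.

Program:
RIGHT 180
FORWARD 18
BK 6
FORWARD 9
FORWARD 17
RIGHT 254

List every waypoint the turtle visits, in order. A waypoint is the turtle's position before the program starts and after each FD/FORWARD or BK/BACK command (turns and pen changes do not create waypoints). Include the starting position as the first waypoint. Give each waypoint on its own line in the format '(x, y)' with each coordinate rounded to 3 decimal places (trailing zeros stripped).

Executing turtle program step by step:
Start: pos=(0,0), heading=0, pen down
RT 180: heading 0 -> 180
FD 18: (0,0) -> (-18,0) [heading=180, draw]
BK 6: (-18,0) -> (-12,0) [heading=180, draw]
FD 9: (-12,0) -> (-21,0) [heading=180, draw]
FD 17: (-21,0) -> (-38,0) [heading=180, draw]
RT 254: heading 180 -> 286
Final: pos=(-38,0), heading=286, 4 segment(s) drawn
Waypoints (5 total):
(0, 0)
(-18, 0)
(-12, 0)
(-21, 0)
(-38, 0)

Answer: (0, 0)
(-18, 0)
(-12, 0)
(-21, 0)
(-38, 0)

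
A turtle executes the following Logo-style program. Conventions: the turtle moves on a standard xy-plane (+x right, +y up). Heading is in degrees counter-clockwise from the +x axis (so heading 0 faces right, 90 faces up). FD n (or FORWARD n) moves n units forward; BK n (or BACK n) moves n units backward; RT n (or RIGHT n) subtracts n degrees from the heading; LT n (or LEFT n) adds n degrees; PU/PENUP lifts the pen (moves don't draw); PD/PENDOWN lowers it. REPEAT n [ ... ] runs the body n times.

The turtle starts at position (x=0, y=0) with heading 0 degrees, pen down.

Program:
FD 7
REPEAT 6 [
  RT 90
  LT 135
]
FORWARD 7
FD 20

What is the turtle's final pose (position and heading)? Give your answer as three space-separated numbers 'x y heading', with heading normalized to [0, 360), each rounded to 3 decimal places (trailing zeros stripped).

Answer: 7 -27 270

Derivation:
Executing turtle program step by step:
Start: pos=(0,0), heading=0, pen down
FD 7: (0,0) -> (7,0) [heading=0, draw]
REPEAT 6 [
  -- iteration 1/6 --
  RT 90: heading 0 -> 270
  LT 135: heading 270 -> 45
  -- iteration 2/6 --
  RT 90: heading 45 -> 315
  LT 135: heading 315 -> 90
  -- iteration 3/6 --
  RT 90: heading 90 -> 0
  LT 135: heading 0 -> 135
  -- iteration 4/6 --
  RT 90: heading 135 -> 45
  LT 135: heading 45 -> 180
  -- iteration 5/6 --
  RT 90: heading 180 -> 90
  LT 135: heading 90 -> 225
  -- iteration 6/6 --
  RT 90: heading 225 -> 135
  LT 135: heading 135 -> 270
]
FD 7: (7,0) -> (7,-7) [heading=270, draw]
FD 20: (7,-7) -> (7,-27) [heading=270, draw]
Final: pos=(7,-27), heading=270, 3 segment(s) drawn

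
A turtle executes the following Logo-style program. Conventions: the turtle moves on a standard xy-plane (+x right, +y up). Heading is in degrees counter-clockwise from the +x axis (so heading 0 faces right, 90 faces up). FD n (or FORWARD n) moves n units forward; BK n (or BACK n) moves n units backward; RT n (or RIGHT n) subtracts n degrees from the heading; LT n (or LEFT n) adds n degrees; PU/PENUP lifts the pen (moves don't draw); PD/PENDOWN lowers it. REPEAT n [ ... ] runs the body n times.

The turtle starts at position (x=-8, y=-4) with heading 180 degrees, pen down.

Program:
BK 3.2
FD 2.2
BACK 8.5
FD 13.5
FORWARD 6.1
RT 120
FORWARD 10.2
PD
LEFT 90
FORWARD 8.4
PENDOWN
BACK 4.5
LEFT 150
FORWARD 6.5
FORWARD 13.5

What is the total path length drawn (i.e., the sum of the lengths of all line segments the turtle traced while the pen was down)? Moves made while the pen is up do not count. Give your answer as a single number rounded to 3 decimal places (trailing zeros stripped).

Executing turtle program step by step:
Start: pos=(-8,-4), heading=180, pen down
BK 3.2: (-8,-4) -> (-4.8,-4) [heading=180, draw]
FD 2.2: (-4.8,-4) -> (-7,-4) [heading=180, draw]
BK 8.5: (-7,-4) -> (1.5,-4) [heading=180, draw]
FD 13.5: (1.5,-4) -> (-12,-4) [heading=180, draw]
FD 6.1: (-12,-4) -> (-18.1,-4) [heading=180, draw]
RT 120: heading 180 -> 60
FD 10.2: (-18.1,-4) -> (-13,4.833) [heading=60, draw]
PD: pen down
LT 90: heading 60 -> 150
FD 8.4: (-13,4.833) -> (-20.275,9.033) [heading=150, draw]
PD: pen down
BK 4.5: (-20.275,9.033) -> (-16.377,6.783) [heading=150, draw]
LT 150: heading 150 -> 300
FD 6.5: (-16.377,6.783) -> (-13.127,1.154) [heading=300, draw]
FD 13.5: (-13.127,1.154) -> (-6.377,-10.537) [heading=300, draw]
Final: pos=(-6.377,-10.537), heading=300, 10 segment(s) drawn

Segment lengths:
  seg 1: (-8,-4) -> (-4.8,-4), length = 3.2
  seg 2: (-4.8,-4) -> (-7,-4), length = 2.2
  seg 3: (-7,-4) -> (1.5,-4), length = 8.5
  seg 4: (1.5,-4) -> (-12,-4), length = 13.5
  seg 5: (-12,-4) -> (-18.1,-4), length = 6.1
  seg 6: (-18.1,-4) -> (-13,4.833), length = 10.2
  seg 7: (-13,4.833) -> (-20.275,9.033), length = 8.4
  seg 8: (-20.275,9.033) -> (-16.377,6.783), length = 4.5
  seg 9: (-16.377,6.783) -> (-13.127,1.154), length = 6.5
  seg 10: (-13.127,1.154) -> (-6.377,-10.537), length = 13.5
Total = 76.6

Answer: 76.6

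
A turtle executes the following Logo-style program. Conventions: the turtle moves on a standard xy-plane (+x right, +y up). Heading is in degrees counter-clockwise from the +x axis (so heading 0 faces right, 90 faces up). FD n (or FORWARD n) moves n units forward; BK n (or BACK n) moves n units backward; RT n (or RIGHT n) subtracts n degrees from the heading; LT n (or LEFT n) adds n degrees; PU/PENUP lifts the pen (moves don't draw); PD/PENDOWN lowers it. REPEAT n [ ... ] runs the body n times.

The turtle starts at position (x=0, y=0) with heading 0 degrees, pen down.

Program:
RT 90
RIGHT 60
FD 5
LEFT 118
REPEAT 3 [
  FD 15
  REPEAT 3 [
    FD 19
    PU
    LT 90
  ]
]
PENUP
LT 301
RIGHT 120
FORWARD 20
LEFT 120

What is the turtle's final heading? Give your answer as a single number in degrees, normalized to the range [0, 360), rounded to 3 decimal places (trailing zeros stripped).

Executing turtle program step by step:
Start: pos=(0,0), heading=0, pen down
RT 90: heading 0 -> 270
RT 60: heading 270 -> 210
FD 5: (0,0) -> (-4.33,-2.5) [heading=210, draw]
LT 118: heading 210 -> 328
REPEAT 3 [
  -- iteration 1/3 --
  FD 15: (-4.33,-2.5) -> (8.391,-10.449) [heading=328, draw]
  REPEAT 3 [
    -- iteration 1/3 --
    FD 19: (8.391,-10.449) -> (24.504,-20.517) [heading=328, draw]
    PU: pen up
    LT 90: heading 328 -> 58
    -- iteration 2/3 --
    FD 19: (24.504,-20.517) -> (34.572,-4.404) [heading=58, move]
    PU: pen up
    LT 90: heading 58 -> 148
    -- iteration 3/3 --
    FD 19: (34.572,-4.404) -> (18.459,5.664) [heading=148, move]
    PU: pen up
    LT 90: heading 148 -> 238
  ]
  -- iteration 2/3 --
  FD 15: (18.459,5.664) -> (10.51,-7.057) [heading=238, move]
  REPEAT 3 [
    -- iteration 1/3 --
    FD 19: (10.51,-7.057) -> (0.442,-23.17) [heading=238, move]
    PU: pen up
    LT 90: heading 238 -> 328
    -- iteration 2/3 --
    FD 19: (0.442,-23.17) -> (16.555,-33.238) [heading=328, move]
    PU: pen up
    LT 90: heading 328 -> 58
    -- iteration 3/3 --
    FD 19: (16.555,-33.238) -> (26.623,-17.125) [heading=58, move]
    PU: pen up
    LT 90: heading 58 -> 148
  ]
  -- iteration 3/3 --
  FD 15: (26.623,-17.125) -> (13.902,-9.176) [heading=148, move]
  REPEAT 3 [
    -- iteration 1/3 --
    FD 19: (13.902,-9.176) -> (-2.21,0.892) [heading=148, move]
    PU: pen up
    LT 90: heading 148 -> 238
    -- iteration 2/3 --
    FD 19: (-2.21,0.892) -> (-12.279,-15.221) [heading=238, move]
    PU: pen up
    LT 90: heading 238 -> 328
    -- iteration 3/3 --
    FD 19: (-12.279,-15.221) -> (3.834,-25.289) [heading=328, move]
    PU: pen up
    LT 90: heading 328 -> 58
  ]
]
PU: pen up
LT 301: heading 58 -> 359
RT 120: heading 359 -> 239
FD 20: (3.834,-25.289) -> (-6.467,-42.433) [heading=239, move]
LT 120: heading 239 -> 359
Final: pos=(-6.467,-42.433), heading=359, 3 segment(s) drawn

Answer: 359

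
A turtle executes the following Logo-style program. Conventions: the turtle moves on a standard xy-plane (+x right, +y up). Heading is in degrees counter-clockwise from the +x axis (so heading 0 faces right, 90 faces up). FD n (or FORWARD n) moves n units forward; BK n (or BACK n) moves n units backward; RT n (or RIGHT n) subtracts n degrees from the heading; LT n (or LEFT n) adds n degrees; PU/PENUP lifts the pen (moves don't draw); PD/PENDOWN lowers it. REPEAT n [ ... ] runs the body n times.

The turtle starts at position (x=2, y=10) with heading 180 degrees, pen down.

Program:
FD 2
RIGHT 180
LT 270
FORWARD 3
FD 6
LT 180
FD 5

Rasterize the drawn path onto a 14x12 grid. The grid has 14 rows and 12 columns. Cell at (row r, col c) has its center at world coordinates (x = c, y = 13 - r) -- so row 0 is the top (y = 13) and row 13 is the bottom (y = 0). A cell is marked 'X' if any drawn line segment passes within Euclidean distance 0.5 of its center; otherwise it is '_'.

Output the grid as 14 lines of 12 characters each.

Segment 0: (2,10) -> (0,10)
Segment 1: (0,10) -> (-0,7)
Segment 2: (-0,7) -> (-0,1)
Segment 3: (-0,1) -> (-0,6)

Answer: ____________
____________
____________
XXX_________
X___________
X___________
X___________
X___________
X___________
X___________
X___________
X___________
X___________
____________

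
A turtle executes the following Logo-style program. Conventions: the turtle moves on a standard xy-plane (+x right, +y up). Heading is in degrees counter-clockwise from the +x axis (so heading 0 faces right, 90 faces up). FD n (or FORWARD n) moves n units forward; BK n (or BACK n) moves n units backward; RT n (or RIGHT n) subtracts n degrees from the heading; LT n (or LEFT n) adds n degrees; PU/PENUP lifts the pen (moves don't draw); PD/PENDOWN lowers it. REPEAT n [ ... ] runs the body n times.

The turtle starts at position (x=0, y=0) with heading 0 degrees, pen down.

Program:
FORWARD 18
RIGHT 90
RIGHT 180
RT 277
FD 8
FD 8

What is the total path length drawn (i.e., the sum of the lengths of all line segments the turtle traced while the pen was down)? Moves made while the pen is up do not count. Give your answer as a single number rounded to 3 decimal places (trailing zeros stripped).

Answer: 34

Derivation:
Executing turtle program step by step:
Start: pos=(0,0), heading=0, pen down
FD 18: (0,0) -> (18,0) [heading=0, draw]
RT 90: heading 0 -> 270
RT 180: heading 270 -> 90
RT 277: heading 90 -> 173
FD 8: (18,0) -> (10.06,0.975) [heading=173, draw]
FD 8: (10.06,0.975) -> (2.119,1.95) [heading=173, draw]
Final: pos=(2.119,1.95), heading=173, 3 segment(s) drawn

Segment lengths:
  seg 1: (0,0) -> (18,0), length = 18
  seg 2: (18,0) -> (10.06,0.975), length = 8
  seg 3: (10.06,0.975) -> (2.119,1.95), length = 8
Total = 34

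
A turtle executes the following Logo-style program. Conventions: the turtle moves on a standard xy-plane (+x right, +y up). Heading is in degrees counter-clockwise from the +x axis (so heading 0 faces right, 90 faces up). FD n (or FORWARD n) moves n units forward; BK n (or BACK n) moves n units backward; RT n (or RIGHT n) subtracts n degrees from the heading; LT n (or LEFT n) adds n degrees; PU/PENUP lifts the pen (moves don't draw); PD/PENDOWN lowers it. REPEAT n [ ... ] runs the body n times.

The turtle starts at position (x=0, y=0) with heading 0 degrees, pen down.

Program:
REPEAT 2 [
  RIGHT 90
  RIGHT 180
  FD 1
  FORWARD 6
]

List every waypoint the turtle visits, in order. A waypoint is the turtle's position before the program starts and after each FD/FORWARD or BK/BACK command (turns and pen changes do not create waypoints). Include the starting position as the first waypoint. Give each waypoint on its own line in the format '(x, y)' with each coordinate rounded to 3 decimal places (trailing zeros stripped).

Executing turtle program step by step:
Start: pos=(0,0), heading=0, pen down
REPEAT 2 [
  -- iteration 1/2 --
  RT 90: heading 0 -> 270
  RT 180: heading 270 -> 90
  FD 1: (0,0) -> (0,1) [heading=90, draw]
  FD 6: (0,1) -> (0,7) [heading=90, draw]
  -- iteration 2/2 --
  RT 90: heading 90 -> 0
  RT 180: heading 0 -> 180
  FD 1: (0,7) -> (-1,7) [heading=180, draw]
  FD 6: (-1,7) -> (-7,7) [heading=180, draw]
]
Final: pos=(-7,7), heading=180, 4 segment(s) drawn
Waypoints (5 total):
(0, 0)
(0, 1)
(0, 7)
(-1, 7)
(-7, 7)

Answer: (0, 0)
(0, 1)
(0, 7)
(-1, 7)
(-7, 7)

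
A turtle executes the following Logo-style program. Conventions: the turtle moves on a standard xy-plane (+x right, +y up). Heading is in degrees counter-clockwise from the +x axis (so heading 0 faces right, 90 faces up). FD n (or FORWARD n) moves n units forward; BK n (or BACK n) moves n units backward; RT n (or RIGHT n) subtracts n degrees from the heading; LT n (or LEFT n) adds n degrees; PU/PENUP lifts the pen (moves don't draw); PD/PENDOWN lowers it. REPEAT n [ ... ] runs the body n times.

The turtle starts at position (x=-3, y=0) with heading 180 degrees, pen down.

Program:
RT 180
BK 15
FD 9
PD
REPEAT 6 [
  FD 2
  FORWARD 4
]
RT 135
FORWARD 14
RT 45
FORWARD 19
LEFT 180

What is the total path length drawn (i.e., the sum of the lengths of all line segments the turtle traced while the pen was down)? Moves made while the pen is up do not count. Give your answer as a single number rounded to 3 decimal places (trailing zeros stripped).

Executing turtle program step by step:
Start: pos=(-3,0), heading=180, pen down
RT 180: heading 180 -> 0
BK 15: (-3,0) -> (-18,0) [heading=0, draw]
FD 9: (-18,0) -> (-9,0) [heading=0, draw]
PD: pen down
REPEAT 6 [
  -- iteration 1/6 --
  FD 2: (-9,0) -> (-7,0) [heading=0, draw]
  FD 4: (-7,0) -> (-3,0) [heading=0, draw]
  -- iteration 2/6 --
  FD 2: (-3,0) -> (-1,0) [heading=0, draw]
  FD 4: (-1,0) -> (3,0) [heading=0, draw]
  -- iteration 3/6 --
  FD 2: (3,0) -> (5,0) [heading=0, draw]
  FD 4: (5,0) -> (9,0) [heading=0, draw]
  -- iteration 4/6 --
  FD 2: (9,0) -> (11,0) [heading=0, draw]
  FD 4: (11,0) -> (15,0) [heading=0, draw]
  -- iteration 5/6 --
  FD 2: (15,0) -> (17,0) [heading=0, draw]
  FD 4: (17,0) -> (21,0) [heading=0, draw]
  -- iteration 6/6 --
  FD 2: (21,0) -> (23,0) [heading=0, draw]
  FD 4: (23,0) -> (27,0) [heading=0, draw]
]
RT 135: heading 0 -> 225
FD 14: (27,0) -> (17.101,-9.899) [heading=225, draw]
RT 45: heading 225 -> 180
FD 19: (17.101,-9.899) -> (-1.899,-9.899) [heading=180, draw]
LT 180: heading 180 -> 0
Final: pos=(-1.899,-9.899), heading=0, 16 segment(s) drawn

Segment lengths:
  seg 1: (-3,0) -> (-18,0), length = 15
  seg 2: (-18,0) -> (-9,0), length = 9
  seg 3: (-9,0) -> (-7,0), length = 2
  seg 4: (-7,0) -> (-3,0), length = 4
  seg 5: (-3,0) -> (-1,0), length = 2
  seg 6: (-1,0) -> (3,0), length = 4
  seg 7: (3,0) -> (5,0), length = 2
  seg 8: (5,0) -> (9,0), length = 4
  seg 9: (9,0) -> (11,0), length = 2
  seg 10: (11,0) -> (15,0), length = 4
  seg 11: (15,0) -> (17,0), length = 2
  seg 12: (17,0) -> (21,0), length = 4
  seg 13: (21,0) -> (23,0), length = 2
  seg 14: (23,0) -> (27,0), length = 4
  seg 15: (27,0) -> (17.101,-9.899), length = 14
  seg 16: (17.101,-9.899) -> (-1.899,-9.899), length = 19
Total = 93

Answer: 93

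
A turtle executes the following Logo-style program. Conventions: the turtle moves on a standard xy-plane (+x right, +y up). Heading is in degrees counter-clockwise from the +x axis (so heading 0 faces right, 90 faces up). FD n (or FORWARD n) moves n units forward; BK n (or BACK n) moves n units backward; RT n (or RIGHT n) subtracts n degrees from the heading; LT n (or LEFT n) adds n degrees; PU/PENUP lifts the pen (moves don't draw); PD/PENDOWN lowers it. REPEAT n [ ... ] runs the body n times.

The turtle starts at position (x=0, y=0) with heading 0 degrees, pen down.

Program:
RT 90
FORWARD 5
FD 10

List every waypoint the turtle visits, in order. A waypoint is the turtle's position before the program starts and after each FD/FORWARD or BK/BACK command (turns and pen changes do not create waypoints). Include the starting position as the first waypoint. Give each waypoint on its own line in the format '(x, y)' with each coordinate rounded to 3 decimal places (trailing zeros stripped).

Executing turtle program step by step:
Start: pos=(0,0), heading=0, pen down
RT 90: heading 0 -> 270
FD 5: (0,0) -> (0,-5) [heading=270, draw]
FD 10: (0,-5) -> (0,-15) [heading=270, draw]
Final: pos=(0,-15), heading=270, 2 segment(s) drawn
Waypoints (3 total):
(0, 0)
(0, -5)
(0, -15)

Answer: (0, 0)
(0, -5)
(0, -15)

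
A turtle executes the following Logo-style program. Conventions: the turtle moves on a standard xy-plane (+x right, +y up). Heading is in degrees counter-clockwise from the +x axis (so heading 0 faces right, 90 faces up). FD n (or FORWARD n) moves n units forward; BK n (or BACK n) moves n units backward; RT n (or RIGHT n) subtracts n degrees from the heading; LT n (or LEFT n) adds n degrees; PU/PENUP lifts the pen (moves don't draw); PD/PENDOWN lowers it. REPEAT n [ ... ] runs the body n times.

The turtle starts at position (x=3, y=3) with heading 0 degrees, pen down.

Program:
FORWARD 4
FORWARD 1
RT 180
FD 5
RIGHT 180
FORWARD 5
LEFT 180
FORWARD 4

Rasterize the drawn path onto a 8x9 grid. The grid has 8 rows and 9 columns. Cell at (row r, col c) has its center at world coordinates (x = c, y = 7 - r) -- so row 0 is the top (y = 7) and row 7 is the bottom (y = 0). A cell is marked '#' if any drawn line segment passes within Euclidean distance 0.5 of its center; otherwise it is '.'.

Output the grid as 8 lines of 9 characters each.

Answer: .........
.........
.........
.........
...######
.........
.........
.........

Derivation:
Segment 0: (3,3) -> (7,3)
Segment 1: (7,3) -> (8,3)
Segment 2: (8,3) -> (3,3)
Segment 3: (3,3) -> (8,3)
Segment 4: (8,3) -> (4,3)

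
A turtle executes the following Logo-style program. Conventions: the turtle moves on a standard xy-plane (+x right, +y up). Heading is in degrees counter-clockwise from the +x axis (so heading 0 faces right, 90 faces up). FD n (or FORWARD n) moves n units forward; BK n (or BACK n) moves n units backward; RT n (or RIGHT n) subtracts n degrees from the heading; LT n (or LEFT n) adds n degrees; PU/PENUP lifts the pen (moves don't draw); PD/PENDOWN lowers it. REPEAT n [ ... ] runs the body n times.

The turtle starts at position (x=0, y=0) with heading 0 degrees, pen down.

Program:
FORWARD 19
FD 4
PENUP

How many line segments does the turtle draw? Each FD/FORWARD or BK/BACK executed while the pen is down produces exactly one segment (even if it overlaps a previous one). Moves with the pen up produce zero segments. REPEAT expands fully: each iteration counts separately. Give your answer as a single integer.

Executing turtle program step by step:
Start: pos=(0,0), heading=0, pen down
FD 19: (0,0) -> (19,0) [heading=0, draw]
FD 4: (19,0) -> (23,0) [heading=0, draw]
PU: pen up
Final: pos=(23,0), heading=0, 2 segment(s) drawn
Segments drawn: 2

Answer: 2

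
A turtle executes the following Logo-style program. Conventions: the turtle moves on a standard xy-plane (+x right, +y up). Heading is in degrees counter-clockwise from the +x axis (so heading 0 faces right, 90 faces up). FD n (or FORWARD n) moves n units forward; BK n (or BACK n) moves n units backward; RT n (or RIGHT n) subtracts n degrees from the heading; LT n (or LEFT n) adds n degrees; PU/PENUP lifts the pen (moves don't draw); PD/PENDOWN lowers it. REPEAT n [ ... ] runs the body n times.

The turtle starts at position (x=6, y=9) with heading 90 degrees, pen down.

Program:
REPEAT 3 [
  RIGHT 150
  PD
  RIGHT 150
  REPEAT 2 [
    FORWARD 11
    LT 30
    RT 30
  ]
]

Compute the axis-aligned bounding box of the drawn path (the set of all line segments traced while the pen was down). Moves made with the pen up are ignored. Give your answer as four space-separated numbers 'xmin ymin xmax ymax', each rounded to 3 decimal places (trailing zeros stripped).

Answer: -32.105 -13 6 20

Derivation:
Executing turtle program step by step:
Start: pos=(6,9), heading=90, pen down
REPEAT 3 [
  -- iteration 1/3 --
  RT 150: heading 90 -> 300
  PD: pen down
  RT 150: heading 300 -> 150
  REPEAT 2 [
    -- iteration 1/2 --
    FD 11: (6,9) -> (-3.526,14.5) [heading=150, draw]
    LT 30: heading 150 -> 180
    RT 30: heading 180 -> 150
    -- iteration 2/2 --
    FD 11: (-3.526,14.5) -> (-13.053,20) [heading=150, draw]
    LT 30: heading 150 -> 180
    RT 30: heading 180 -> 150
  ]
  -- iteration 2/3 --
  RT 150: heading 150 -> 0
  PD: pen down
  RT 150: heading 0 -> 210
  REPEAT 2 [
    -- iteration 1/2 --
    FD 11: (-13.053,20) -> (-22.579,14.5) [heading=210, draw]
    LT 30: heading 210 -> 240
    RT 30: heading 240 -> 210
    -- iteration 2/2 --
    FD 11: (-22.579,14.5) -> (-32.105,9) [heading=210, draw]
    LT 30: heading 210 -> 240
    RT 30: heading 240 -> 210
  ]
  -- iteration 3/3 --
  RT 150: heading 210 -> 60
  PD: pen down
  RT 150: heading 60 -> 270
  REPEAT 2 [
    -- iteration 1/2 --
    FD 11: (-32.105,9) -> (-32.105,-2) [heading=270, draw]
    LT 30: heading 270 -> 300
    RT 30: heading 300 -> 270
    -- iteration 2/2 --
    FD 11: (-32.105,-2) -> (-32.105,-13) [heading=270, draw]
    LT 30: heading 270 -> 300
    RT 30: heading 300 -> 270
  ]
]
Final: pos=(-32.105,-13), heading=270, 6 segment(s) drawn

Segment endpoints: x in {-32.105, -32.105, -32.105, -22.579, -13.053, -3.526, 6}, y in {-13, -2, 9, 9, 14.5, 14.5, 20}
xmin=-32.105, ymin=-13, xmax=6, ymax=20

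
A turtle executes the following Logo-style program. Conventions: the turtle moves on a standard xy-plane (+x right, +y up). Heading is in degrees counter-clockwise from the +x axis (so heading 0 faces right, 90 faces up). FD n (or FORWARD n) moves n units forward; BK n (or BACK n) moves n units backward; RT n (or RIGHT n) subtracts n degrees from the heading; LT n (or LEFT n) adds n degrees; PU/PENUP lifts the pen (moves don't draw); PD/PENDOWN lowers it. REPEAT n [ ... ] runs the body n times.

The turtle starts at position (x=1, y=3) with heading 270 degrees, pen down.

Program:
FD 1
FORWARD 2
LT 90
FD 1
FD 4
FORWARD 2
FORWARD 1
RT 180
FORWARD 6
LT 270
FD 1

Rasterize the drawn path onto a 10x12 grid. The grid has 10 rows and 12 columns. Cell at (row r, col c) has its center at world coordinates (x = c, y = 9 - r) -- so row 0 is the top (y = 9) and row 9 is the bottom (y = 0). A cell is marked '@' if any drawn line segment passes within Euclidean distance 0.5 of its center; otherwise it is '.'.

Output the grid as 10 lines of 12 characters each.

Answer: ............
............
............
............
............
............
.@..........
.@..........
.@.@........
.@@@@@@@@@..

Derivation:
Segment 0: (1,3) -> (1,2)
Segment 1: (1,2) -> (1,0)
Segment 2: (1,0) -> (2,-0)
Segment 3: (2,-0) -> (6,-0)
Segment 4: (6,-0) -> (8,-0)
Segment 5: (8,-0) -> (9,-0)
Segment 6: (9,-0) -> (3,-0)
Segment 7: (3,-0) -> (3,1)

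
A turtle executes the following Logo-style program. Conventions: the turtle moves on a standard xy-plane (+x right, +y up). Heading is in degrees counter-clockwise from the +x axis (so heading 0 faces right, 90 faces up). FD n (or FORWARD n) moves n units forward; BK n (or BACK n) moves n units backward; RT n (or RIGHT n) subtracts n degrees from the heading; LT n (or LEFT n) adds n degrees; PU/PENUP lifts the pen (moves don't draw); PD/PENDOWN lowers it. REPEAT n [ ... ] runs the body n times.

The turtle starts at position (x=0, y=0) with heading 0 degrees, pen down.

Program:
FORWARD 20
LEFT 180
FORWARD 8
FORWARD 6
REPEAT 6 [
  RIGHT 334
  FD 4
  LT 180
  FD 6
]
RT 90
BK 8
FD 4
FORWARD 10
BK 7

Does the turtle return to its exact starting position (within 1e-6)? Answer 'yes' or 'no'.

Answer: no

Derivation:
Executing turtle program step by step:
Start: pos=(0,0), heading=0, pen down
FD 20: (0,0) -> (20,0) [heading=0, draw]
LT 180: heading 0 -> 180
FD 8: (20,0) -> (12,0) [heading=180, draw]
FD 6: (12,0) -> (6,0) [heading=180, draw]
REPEAT 6 [
  -- iteration 1/6 --
  RT 334: heading 180 -> 206
  FD 4: (6,0) -> (2.405,-1.753) [heading=206, draw]
  LT 180: heading 206 -> 26
  FD 6: (2.405,-1.753) -> (7.798,0.877) [heading=26, draw]
  -- iteration 2/6 --
  RT 334: heading 26 -> 52
  FD 4: (7.798,0.877) -> (10.26,4.029) [heading=52, draw]
  LT 180: heading 52 -> 232
  FD 6: (10.26,4.029) -> (6.566,-0.699) [heading=232, draw]
  -- iteration 3/6 --
  RT 334: heading 232 -> 258
  FD 4: (6.566,-0.699) -> (5.735,-4.612) [heading=258, draw]
  LT 180: heading 258 -> 78
  FD 6: (5.735,-4.612) -> (6.982,1.257) [heading=78, draw]
  -- iteration 4/6 --
  RT 334: heading 78 -> 104
  FD 4: (6.982,1.257) -> (6.014,5.138) [heading=104, draw]
  LT 180: heading 104 -> 284
  FD 6: (6.014,5.138) -> (7.466,-0.684) [heading=284, draw]
  -- iteration 5/6 --
  RT 334: heading 284 -> 310
  FD 4: (7.466,-0.684) -> (10.037,-3.748) [heading=310, draw]
  LT 180: heading 310 -> 130
  FD 6: (10.037,-3.748) -> (6.18,0.849) [heading=130, draw]
  -- iteration 6/6 --
  RT 334: heading 130 -> 156
  FD 4: (6.18,0.849) -> (2.526,2.475) [heading=156, draw]
  LT 180: heading 156 -> 336
  FD 6: (2.526,2.475) -> (8.007,0.035) [heading=336, draw]
]
RT 90: heading 336 -> 246
BK 8: (8.007,0.035) -> (11.261,7.343) [heading=246, draw]
FD 4: (11.261,7.343) -> (9.634,3.689) [heading=246, draw]
FD 10: (9.634,3.689) -> (5.567,-5.446) [heading=246, draw]
BK 7: (5.567,-5.446) -> (8.414,0.949) [heading=246, draw]
Final: pos=(8.414,0.949), heading=246, 19 segment(s) drawn

Start position: (0, 0)
Final position: (8.414, 0.949)
Distance = 8.467; >= 1e-6 -> NOT closed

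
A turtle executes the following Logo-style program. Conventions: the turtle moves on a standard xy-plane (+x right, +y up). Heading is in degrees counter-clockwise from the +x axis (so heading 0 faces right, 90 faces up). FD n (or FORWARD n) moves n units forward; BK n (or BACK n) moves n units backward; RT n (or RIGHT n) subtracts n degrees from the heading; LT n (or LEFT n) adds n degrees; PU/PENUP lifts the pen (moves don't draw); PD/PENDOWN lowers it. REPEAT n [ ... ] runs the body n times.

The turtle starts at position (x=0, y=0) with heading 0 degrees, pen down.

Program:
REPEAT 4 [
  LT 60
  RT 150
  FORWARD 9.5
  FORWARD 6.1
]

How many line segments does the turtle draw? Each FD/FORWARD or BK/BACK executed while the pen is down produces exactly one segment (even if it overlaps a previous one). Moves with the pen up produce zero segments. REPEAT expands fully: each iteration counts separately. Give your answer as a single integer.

Executing turtle program step by step:
Start: pos=(0,0), heading=0, pen down
REPEAT 4 [
  -- iteration 1/4 --
  LT 60: heading 0 -> 60
  RT 150: heading 60 -> 270
  FD 9.5: (0,0) -> (0,-9.5) [heading=270, draw]
  FD 6.1: (0,-9.5) -> (0,-15.6) [heading=270, draw]
  -- iteration 2/4 --
  LT 60: heading 270 -> 330
  RT 150: heading 330 -> 180
  FD 9.5: (0,-15.6) -> (-9.5,-15.6) [heading=180, draw]
  FD 6.1: (-9.5,-15.6) -> (-15.6,-15.6) [heading=180, draw]
  -- iteration 3/4 --
  LT 60: heading 180 -> 240
  RT 150: heading 240 -> 90
  FD 9.5: (-15.6,-15.6) -> (-15.6,-6.1) [heading=90, draw]
  FD 6.1: (-15.6,-6.1) -> (-15.6,0) [heading=90, draw]
  -- iteration 4/4 --
  LT 60: heading 90 -> 150
  RT 150: heading 150 -> 0
  FD 9.5: (-15.6,0) -> (-6.1,0) [heading=0, draw]
  FD 6.1: (-6.1,0) -> (0,0) [heading=0, draw]
]
Final: pos=(0,0), heading=0, 8 segment(s) drawn
Segments drawn: 8

Answer: 8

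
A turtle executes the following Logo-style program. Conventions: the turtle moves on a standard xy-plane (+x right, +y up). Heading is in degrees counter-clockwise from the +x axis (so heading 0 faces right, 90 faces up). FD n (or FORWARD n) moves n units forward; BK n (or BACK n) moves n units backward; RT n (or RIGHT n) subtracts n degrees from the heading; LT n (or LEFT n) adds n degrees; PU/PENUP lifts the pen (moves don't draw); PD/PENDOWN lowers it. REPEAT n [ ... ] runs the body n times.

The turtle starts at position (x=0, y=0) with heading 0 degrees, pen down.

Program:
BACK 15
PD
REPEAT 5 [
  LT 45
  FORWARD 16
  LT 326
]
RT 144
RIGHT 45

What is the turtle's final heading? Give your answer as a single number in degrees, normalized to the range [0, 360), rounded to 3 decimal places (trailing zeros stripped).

Executing turtle program step by step:
Start: pos=(0,0), heading=0, pen down
BK 15: (0,0) -> (-15,0) [heading=0, draw]
PD: pen down
REPEAT 5 [
  -- iteration 1/5 --
  LT 45: heading 0 -> 45
  FD 16: (-15,0) -> (-3.686,11.314) [heading=45, draw]
  LT 326: heading 45 -> 11
  -- iteration 2/5 --
  LT 45: heading 11 -> 56
  FD 16: (-3.686,11.314) -> (5.261,24.578) [heading=56, draw]
  LT 326: heading 56 -> 22
  -- iteration 3/5 --
  LT 45: heading 22 -> 67
  FD 16: (5.261,24.578) -> (11.512,39.306) [heading=67, draw]
  LT 326: heading 67 -> 33
  -- iteration 4/5 --
  LT 45: heading 33 -> 78
  FD 16: (11.512,39.306) -> (14.839,54.957) [heading=78, draw]
  LT 326: heading 78 -> 44
  -- iteration 5/5 --
  LT 45: heading 44 -> 89
  FD 16: (14.839,54.957) -> (15.118,70.954) [heading=89, draw]
  LT 326: heading 89 -> 55
]
RT 144: heading 55 -> 271
RT 45: heading 271 -> 226
Final: pos=(15.118,70.954), heading=226, 6 segment(s) drawn

Answer: 226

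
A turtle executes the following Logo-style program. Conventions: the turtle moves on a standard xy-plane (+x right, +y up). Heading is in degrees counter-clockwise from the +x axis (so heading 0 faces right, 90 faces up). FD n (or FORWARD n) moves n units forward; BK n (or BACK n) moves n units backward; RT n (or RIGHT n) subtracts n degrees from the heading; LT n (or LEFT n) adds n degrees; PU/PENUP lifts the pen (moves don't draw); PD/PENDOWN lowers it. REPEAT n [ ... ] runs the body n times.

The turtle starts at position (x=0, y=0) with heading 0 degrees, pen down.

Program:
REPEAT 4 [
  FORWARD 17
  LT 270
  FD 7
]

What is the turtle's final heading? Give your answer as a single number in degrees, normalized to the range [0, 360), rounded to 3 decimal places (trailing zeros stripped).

Executing turtle program step by step:
Start: pos=(0,0), heading=0, pen down
REPEAT 4 [
  -- iteration 1/4 --
  FD 17: (0,0) -> (17,0) [heading=0, draw]
  LT 270: heading 0 -> 270
  FD 7: (17,0) -> (17,-7) [heading=270, draw]
  -- iteration 2/4 --
  FD 17: (17,-7) -> (17,-24) [heading=270, draw]
  LT 270: heading 270 -> 180
  FD 7: (17,-24) -> (10,-24) [heading=180, draw]
  -- iteration 3/4 --
  FD 17: (10,-24) -> (-7,-24) [heading=180, draw]
  LT 270: heading 180 -> 90
  FD 7: (-7,-24) -> (-7,-17) [heading=90, draw]
  -- iteration 4/4 --
  FD 17: (-7,-17) -> (-7,0) [heading=90, draw]
  LT 270: heading 90 -> 0
  FD 7: (-7,0) -> (0,0) [heading=0, draw]
]
Final: pos=(0,0), heading=0, 8 segment(s) drawn

Answer: 0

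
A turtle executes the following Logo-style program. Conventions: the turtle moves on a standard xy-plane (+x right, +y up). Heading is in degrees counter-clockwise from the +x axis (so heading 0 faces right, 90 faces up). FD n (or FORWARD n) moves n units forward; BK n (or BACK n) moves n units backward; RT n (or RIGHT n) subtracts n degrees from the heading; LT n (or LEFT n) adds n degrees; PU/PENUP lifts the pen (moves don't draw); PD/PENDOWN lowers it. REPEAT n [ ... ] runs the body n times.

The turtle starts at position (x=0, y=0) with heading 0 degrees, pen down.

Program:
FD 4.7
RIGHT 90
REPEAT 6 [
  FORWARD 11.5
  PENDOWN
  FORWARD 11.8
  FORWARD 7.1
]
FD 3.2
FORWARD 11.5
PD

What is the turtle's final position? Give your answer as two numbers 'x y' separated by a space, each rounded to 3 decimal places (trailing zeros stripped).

Answer: 4.7 -197.1

Derivation:
Executing turtle program step by step:
Start: pos=(0,0), heading=0, pen down
FD 4.7: (0,0) -> (4.7,0) [heading=0, draw]
RT 90: heading 0 -> 270
REPEAT 6 [
  -- iteration 1/6 --
  FD 11.5: (4.7,0) -> (4.7,-11.5) [heading=270, draw]
  PD: pen down
  FD 11.8: (4.7,-11.5) -> (4.7,-23.3) [heading=270, draw]
  FD 7.1: (4.7,-23.3) -> (4.7,-30.4) [heading=270, draw]
  -- iteration 2/6 --
  FD 11.5: (4.7,-30.4) -> (4.7,-41.9) [heading=270, draw]
  PD: pen down
  FD 11.8: (4.7,-41.9) -> (4.7,-53.7) [heading=270, draw]
  FD 7.1: (4.7,-53.7) -> (4.7,-60.8) [heading=270, draw]
  -- iteration 3/6 --
  FD 11.5: (4.7,-60.8) -> (4.7,-72.3) [heading=270, draw]
  PD: pen down
  FD 11.8: (4.7,-72.3) -> (4.7,-84.1) [heading=270, draw]
  FD 7.1: (4.7,-84.1) -> (4.7,-91.2) [heading=270, draw]
  -- iteration 4/6 --
  FD 11.5: (4.7,-91.2) -> (4.7,-102.7) [heading=270, draw]
  PD: pen down
  FD 11.8: (4.7,-102.7) -> (4.7,-114.5) [heading=270, draw]
  FD 7.1: (4.7,-114.5) -> (4.7,-121.6) [heading=270, draw]
  -- iteration 5/6 --
  FD 11.5: (4.7,-121.6) -> (4.7,-133.1) [heading=270, draw]
  PD: pen down
  FD 11.8: (4.7,-133.1) -> (4.7,-144.9) [heading=270, draw]
  FD 7.1: (4.7,-144.9) -> (4.7,-152) [heading=270, draw]
  -- iteration 6/6 --
  FD 11.5: (4.7,-152) -> (4.7,-163.5) [heading=270, draw]
  PD: pen down
  FD 11.8: (4.7,-163.5) -> (4.7,-175.3) [heading=270, draw]
  FD 7.1: (4.7,-175.3) -> (4.7,-182.4) [heading=270, draw]
]
FD 3.2: (4.7,-182.4) -> (4.7,-185.6) [heading=270, draw]
FD 11.5: (4.7,-185.6) -> (4.7,-197.1) [heading=270, draw]
PD: pen down
Final: pos=(4.7,-197.1), heading=270, 21 segment(s) drawn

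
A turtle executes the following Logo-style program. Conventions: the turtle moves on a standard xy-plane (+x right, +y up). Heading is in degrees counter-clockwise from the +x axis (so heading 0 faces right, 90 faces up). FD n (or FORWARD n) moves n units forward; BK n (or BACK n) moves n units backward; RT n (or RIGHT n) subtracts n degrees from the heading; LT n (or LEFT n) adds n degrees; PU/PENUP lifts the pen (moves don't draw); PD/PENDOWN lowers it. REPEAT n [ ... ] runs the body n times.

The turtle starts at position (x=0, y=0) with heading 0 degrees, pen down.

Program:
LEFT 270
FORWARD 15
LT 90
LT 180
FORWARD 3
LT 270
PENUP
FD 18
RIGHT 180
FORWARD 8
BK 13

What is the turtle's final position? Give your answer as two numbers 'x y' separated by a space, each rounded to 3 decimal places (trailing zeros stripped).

Executing turtle program step by step:
Start: pos=(0,0), heading=0, pen down
LT 270: heading 0 -> 270
FD 15: (0,0) -> (0,-15) [heading=270, draw]
LT 90: heading 270 -> 0
LT 180: heading 0 -> 180
FD 3: (0,-15) -> (-3,-15) [heading=180, draw]
LT 270: heading 180 -> 90
PU: pen up
FD 18: (-3,-15) -> (-3,3) [heading=90, move]
RT 180: heading 90 -> 270
FD 8: (-3,3) -> (-3,-5) [heading=270, move]
BK 13: (-3,-5) -> (-3,8) [heading=270, move]
Final: pos=(-3,8), heading=270, 2 segment(s) drawn

Answer: -3 8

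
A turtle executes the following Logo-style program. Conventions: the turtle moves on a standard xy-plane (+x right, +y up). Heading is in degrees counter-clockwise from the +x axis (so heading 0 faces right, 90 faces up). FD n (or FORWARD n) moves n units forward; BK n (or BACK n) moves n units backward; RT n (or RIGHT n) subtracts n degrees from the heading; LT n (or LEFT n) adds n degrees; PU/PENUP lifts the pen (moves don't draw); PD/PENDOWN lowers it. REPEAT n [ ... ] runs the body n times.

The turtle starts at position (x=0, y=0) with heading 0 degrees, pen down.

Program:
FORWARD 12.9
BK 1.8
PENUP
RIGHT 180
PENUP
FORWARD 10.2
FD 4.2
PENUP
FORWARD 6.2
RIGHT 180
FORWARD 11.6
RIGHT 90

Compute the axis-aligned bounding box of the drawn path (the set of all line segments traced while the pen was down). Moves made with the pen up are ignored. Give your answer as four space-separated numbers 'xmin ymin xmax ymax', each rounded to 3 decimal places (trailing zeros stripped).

Executing turtle program step by step:
Start: pos=(0,0), heading=0, pen down
FD 12.9: (0,0) -> (12.9,0) [heading=0, draw]
BK 1.8: (12.9,0) -> (11.1,0) [heading=0, draw]
PU: pen up
RT 180: heading 0 -> 180
PU: pen up
FD 10.2: (11.1,0) -> (0.9,0) [heading=180, move]
FD 4.2: (0.9,0) -> (-3.3,0) [heading=180, move]
PU: pen up
FD 6.2: (-3.3,0) -> (-9.5,0) [heading=180, move]
RT 180: heading 180 -> 0
FD 11.6: (-9.5,0) -> (2.1,0) [heading=0, move]
RT 90: heading 0 -> 270
Final: pos=(2.1,0), heading=270, 2 segment(s) drawn

Segment endpoints: x in {0, 11.1, 12.9}, y in {0}
xmin=0, ymin=0, xmax=12.9, ymax=0

Answer: 0 0 12.9 0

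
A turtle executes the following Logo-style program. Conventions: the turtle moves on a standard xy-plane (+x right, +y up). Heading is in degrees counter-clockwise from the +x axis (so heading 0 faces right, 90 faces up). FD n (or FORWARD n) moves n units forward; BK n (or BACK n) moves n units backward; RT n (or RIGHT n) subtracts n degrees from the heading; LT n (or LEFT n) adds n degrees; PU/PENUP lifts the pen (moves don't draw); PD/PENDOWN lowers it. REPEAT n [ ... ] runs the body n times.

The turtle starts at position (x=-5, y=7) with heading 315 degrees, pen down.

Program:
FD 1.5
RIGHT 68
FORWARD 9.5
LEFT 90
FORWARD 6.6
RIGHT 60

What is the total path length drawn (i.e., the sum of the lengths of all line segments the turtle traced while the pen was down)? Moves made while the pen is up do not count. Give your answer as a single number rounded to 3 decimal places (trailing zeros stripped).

Executing turtle program step by step:
Start: pos=(-5,7), heading=315, pen down
FD 1.5: (-5,7) -> (-3.939,5.939) [heading=315, draw]
RT 68: heading 315 -> 247
FD 9.5: (-3.939,5.939) -> (-7.651,-2.805) [heading=247, draw]
LT 90: heading 247 -> 337
FD 6.6: (-7.651,-2.805) -> (-1.576,-5.384) [heading=337, draw]
RT 60: heading 337 -> 277
Final: pos=(-1.576,-5.384), heading=277, 3 segment(s) drawn

Segment lengths:
  seg 1: (-5,7) -> (-3.939,5.939), length = 1.5
  seg 2: (-3.939,5.939) -> (-7.651,-2.805), length = 9.5
  seg 3: (-7.651,-2.805) -> (-1.576,-5.384), length = 6.6
Total = 17.6

Answer: 17.6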